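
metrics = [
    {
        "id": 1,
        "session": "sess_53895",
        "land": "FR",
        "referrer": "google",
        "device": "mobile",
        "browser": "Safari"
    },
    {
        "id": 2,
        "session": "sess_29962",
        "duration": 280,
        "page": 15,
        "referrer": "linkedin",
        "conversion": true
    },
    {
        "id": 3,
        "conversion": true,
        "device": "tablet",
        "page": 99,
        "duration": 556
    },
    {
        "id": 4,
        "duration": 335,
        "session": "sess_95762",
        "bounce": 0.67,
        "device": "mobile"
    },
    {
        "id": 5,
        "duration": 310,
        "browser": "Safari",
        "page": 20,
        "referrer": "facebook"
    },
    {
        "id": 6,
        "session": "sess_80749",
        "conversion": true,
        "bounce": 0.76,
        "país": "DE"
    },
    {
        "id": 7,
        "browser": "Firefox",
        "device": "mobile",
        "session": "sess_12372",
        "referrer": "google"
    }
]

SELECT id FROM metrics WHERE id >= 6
[6, 7]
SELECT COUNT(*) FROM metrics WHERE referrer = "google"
2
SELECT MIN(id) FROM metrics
1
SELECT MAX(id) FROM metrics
7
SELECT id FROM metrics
[1, 2, 3, 4, 5, 6, 7]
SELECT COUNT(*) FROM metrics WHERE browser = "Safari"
2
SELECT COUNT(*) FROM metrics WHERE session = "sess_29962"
1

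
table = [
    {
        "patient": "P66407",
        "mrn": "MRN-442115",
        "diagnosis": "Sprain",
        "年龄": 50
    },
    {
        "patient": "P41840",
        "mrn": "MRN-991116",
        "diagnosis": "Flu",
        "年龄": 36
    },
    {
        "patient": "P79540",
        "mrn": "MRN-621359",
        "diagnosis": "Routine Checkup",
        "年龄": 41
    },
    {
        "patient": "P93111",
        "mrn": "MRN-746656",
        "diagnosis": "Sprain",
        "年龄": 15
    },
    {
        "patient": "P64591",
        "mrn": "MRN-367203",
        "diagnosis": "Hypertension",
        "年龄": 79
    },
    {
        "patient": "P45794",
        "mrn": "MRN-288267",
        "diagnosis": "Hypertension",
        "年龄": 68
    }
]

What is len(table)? 6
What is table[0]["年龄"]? 50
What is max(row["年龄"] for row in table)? 79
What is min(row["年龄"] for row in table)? 15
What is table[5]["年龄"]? 68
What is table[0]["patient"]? "P66407"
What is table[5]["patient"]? "P45794"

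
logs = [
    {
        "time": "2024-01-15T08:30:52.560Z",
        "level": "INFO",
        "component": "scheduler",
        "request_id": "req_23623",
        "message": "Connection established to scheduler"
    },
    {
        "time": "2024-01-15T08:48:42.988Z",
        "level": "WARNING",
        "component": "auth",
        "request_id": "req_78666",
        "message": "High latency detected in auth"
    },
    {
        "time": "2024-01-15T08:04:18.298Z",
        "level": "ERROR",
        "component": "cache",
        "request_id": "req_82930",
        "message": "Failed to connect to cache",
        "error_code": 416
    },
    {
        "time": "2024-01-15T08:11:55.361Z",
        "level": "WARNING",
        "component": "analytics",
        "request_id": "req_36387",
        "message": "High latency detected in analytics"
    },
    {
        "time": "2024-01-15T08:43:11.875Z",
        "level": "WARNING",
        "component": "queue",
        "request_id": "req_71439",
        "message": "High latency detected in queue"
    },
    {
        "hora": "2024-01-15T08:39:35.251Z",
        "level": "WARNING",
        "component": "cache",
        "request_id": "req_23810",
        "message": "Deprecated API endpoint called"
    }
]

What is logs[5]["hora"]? "2024-01-15T08:39:35.251Z"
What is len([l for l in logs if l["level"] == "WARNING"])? 4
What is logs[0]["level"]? "INFO"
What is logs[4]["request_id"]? "req_71439"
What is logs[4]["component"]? "queue"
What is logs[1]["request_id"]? "req_78666"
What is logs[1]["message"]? "High latency detected in auth"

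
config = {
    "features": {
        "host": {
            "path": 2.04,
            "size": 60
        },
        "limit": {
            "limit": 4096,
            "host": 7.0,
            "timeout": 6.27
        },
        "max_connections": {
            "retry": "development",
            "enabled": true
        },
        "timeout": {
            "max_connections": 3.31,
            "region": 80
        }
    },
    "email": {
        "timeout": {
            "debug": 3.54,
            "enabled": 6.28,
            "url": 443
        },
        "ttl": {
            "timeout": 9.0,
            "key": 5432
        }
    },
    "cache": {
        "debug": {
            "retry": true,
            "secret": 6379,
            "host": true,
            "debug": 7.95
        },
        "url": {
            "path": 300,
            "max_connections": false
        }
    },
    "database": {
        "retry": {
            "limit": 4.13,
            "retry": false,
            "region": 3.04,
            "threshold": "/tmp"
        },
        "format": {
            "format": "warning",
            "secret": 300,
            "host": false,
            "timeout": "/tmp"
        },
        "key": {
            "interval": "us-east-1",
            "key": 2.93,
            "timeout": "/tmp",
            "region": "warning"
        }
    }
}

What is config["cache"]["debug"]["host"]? True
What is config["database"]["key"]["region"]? "warning"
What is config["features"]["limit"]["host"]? 7.0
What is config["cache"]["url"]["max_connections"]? False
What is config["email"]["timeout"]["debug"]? 3.54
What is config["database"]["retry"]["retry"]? False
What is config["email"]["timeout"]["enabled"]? 6.28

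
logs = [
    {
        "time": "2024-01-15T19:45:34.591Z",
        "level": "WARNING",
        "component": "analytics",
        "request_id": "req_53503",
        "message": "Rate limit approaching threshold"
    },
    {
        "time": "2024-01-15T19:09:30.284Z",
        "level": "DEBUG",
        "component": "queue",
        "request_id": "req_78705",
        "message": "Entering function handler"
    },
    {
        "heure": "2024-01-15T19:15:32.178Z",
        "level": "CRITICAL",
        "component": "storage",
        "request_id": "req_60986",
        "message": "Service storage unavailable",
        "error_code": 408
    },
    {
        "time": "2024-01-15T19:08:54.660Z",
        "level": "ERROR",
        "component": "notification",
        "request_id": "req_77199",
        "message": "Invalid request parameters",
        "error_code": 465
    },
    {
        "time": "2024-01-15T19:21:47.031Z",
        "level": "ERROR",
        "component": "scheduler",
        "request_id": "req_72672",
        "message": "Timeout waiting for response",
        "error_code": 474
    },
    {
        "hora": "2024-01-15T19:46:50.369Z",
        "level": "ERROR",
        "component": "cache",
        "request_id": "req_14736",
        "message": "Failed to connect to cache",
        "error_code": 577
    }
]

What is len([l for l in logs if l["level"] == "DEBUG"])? 1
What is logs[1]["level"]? "DEBUG"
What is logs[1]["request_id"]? "req_78705"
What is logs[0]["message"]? "Rate limit approaching threshold"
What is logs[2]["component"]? "storage"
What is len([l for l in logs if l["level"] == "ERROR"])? 3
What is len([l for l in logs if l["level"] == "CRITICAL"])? 1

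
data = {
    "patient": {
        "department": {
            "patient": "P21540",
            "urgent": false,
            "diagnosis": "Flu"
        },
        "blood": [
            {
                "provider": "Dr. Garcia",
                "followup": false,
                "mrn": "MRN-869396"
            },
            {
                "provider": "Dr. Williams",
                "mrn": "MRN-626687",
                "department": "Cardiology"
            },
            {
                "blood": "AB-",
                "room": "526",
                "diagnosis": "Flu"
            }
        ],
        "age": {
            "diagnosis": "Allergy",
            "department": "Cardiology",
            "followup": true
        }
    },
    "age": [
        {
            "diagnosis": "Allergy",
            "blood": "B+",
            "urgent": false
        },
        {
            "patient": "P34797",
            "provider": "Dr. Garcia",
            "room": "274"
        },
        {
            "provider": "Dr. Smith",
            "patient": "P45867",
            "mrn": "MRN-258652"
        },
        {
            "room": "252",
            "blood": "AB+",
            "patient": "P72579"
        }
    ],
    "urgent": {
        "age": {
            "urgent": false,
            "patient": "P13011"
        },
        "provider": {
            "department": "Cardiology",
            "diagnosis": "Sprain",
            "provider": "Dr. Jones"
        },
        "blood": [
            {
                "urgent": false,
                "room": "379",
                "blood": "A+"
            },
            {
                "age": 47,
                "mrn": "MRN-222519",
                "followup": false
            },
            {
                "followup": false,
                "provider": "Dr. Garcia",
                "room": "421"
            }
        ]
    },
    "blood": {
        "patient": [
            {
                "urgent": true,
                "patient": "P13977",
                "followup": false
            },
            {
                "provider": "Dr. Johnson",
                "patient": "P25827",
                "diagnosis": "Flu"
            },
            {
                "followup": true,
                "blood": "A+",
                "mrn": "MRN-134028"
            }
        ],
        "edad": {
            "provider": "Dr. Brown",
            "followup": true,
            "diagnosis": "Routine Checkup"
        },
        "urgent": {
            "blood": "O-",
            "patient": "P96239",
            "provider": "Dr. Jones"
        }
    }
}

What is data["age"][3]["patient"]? "P72579"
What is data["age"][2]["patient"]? "P45867"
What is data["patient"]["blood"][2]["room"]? "526"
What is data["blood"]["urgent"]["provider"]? "Dr. Jones"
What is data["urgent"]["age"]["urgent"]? False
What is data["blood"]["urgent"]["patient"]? "P96239"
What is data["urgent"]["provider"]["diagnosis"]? "Sprain"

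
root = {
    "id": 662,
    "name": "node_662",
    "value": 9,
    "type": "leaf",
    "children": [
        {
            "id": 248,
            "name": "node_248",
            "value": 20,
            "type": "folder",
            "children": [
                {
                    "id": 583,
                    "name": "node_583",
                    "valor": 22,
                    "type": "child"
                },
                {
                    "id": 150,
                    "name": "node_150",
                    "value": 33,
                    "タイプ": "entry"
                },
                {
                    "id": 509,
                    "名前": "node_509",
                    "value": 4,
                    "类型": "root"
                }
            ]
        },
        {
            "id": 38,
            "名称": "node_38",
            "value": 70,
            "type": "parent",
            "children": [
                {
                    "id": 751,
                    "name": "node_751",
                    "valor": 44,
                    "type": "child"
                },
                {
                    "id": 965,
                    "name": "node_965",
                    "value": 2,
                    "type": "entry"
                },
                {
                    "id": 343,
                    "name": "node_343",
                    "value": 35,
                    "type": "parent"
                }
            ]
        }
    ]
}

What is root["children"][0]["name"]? "node_248"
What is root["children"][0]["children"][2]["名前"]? "node_509"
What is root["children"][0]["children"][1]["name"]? "node_150"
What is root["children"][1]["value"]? 70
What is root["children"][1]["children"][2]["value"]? 35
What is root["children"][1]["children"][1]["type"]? "entry"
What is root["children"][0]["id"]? 248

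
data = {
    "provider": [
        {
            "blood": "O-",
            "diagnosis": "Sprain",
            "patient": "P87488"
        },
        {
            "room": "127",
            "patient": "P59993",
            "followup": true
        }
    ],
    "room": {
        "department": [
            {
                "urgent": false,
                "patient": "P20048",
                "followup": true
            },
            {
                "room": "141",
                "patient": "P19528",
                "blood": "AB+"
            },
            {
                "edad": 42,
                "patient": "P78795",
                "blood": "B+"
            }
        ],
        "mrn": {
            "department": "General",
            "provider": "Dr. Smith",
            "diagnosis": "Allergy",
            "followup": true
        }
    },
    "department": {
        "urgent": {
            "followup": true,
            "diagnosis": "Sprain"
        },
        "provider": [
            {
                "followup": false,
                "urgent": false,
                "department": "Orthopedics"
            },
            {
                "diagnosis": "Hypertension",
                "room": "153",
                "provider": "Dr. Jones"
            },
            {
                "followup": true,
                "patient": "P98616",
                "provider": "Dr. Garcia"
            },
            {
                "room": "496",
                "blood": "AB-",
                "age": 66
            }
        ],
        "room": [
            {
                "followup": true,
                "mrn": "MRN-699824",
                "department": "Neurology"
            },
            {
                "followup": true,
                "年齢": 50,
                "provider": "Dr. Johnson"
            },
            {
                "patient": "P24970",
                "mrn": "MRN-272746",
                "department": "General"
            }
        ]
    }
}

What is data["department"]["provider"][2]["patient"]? "P98616"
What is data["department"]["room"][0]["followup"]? True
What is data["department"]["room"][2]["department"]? "General"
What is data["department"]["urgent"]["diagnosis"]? "Sprain"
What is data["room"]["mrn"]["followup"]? True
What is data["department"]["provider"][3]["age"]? 66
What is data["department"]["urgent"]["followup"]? True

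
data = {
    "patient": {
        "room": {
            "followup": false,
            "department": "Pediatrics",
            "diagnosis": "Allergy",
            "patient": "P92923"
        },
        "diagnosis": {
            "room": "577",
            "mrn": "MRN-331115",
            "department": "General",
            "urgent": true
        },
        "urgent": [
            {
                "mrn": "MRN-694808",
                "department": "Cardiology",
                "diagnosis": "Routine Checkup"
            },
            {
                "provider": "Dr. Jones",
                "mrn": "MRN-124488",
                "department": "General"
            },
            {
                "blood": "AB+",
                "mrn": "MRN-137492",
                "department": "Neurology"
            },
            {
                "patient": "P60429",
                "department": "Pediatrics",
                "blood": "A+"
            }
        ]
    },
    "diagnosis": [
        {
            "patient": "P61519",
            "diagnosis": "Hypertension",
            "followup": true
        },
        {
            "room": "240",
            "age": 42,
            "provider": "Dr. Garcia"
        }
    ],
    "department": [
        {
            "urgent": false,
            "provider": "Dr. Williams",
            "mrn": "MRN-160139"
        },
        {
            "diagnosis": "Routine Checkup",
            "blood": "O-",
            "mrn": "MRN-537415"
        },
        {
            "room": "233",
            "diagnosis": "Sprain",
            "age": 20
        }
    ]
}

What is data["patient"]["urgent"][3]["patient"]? "P60429"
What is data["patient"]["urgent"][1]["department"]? "General"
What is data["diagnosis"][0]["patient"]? "P61519"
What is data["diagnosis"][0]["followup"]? True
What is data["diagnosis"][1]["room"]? "240"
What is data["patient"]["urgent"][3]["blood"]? "A+"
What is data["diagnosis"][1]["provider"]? "Dr. Garcia"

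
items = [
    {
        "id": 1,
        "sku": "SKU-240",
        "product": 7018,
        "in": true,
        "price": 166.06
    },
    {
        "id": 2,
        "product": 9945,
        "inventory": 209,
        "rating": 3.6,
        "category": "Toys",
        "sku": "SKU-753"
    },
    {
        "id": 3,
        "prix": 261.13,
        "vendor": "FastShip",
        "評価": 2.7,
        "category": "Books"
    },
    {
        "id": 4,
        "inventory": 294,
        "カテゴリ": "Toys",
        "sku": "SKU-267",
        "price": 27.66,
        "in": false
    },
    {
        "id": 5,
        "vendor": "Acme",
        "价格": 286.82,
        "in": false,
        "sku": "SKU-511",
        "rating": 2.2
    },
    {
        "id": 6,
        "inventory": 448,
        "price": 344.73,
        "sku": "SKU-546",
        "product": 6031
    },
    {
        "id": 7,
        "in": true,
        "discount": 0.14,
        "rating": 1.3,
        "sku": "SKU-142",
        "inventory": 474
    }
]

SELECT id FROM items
[1, 2, 3, 4, 5, 6, 7]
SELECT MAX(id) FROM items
7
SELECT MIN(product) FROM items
6031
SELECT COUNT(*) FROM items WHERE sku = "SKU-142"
1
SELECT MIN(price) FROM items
27.66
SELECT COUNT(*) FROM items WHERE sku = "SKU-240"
1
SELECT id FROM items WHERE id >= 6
[6, 7]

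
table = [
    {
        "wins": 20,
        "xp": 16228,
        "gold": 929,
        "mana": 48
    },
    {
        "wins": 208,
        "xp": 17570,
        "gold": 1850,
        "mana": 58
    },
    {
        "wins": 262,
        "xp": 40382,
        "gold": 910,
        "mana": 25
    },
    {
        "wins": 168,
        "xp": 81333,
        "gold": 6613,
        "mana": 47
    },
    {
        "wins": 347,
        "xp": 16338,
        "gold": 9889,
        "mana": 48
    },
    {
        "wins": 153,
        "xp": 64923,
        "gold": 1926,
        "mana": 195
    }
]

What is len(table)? 6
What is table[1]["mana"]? 58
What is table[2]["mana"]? 25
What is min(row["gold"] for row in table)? 910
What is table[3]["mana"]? 47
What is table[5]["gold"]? 1926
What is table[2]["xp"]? 40382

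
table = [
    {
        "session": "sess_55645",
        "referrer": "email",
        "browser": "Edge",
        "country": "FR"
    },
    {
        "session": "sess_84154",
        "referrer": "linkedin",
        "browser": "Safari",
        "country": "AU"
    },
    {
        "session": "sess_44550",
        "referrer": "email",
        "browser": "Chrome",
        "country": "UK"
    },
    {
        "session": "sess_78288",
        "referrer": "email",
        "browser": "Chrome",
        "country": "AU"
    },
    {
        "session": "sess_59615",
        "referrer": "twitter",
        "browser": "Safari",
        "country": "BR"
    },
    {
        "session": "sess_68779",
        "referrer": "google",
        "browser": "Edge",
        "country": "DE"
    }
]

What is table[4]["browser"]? "Safari"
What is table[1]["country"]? "AU"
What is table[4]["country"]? "BR"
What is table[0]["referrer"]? "email"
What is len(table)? 6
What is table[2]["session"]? "sess_44550"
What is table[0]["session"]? "sess_55645"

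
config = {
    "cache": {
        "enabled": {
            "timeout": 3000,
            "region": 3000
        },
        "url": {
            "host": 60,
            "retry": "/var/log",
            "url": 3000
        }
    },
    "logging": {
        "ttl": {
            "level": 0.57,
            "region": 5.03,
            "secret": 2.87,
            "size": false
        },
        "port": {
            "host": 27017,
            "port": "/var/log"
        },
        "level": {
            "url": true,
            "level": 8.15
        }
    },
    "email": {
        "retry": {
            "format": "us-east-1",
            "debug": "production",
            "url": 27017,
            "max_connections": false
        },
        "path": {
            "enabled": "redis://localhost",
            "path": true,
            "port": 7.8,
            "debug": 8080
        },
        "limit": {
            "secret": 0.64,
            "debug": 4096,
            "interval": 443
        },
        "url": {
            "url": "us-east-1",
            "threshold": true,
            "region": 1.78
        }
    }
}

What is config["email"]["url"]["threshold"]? True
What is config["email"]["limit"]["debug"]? 4096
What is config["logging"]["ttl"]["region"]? 5.03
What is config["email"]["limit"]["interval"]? 443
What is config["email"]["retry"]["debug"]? "production"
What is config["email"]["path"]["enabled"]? "redis://localhost"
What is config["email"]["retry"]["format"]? "us-east-1"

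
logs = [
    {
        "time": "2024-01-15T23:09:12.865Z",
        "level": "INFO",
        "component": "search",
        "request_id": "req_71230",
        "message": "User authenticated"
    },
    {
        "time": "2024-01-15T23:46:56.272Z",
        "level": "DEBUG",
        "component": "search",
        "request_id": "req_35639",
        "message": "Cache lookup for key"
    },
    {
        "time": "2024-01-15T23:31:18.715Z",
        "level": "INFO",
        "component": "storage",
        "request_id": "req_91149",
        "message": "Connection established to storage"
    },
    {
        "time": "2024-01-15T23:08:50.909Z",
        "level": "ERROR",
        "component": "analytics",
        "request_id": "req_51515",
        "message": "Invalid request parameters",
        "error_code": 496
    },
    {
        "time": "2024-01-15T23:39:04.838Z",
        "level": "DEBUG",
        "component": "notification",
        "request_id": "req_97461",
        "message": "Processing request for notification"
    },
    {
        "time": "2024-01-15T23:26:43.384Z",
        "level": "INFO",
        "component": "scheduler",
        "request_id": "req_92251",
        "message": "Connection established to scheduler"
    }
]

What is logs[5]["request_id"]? "req_92251"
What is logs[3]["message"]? "Invalid request parameters"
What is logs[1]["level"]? "DEBUG"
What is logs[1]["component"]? "search"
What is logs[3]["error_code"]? 496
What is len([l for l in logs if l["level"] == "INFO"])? 3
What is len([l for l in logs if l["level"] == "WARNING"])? 0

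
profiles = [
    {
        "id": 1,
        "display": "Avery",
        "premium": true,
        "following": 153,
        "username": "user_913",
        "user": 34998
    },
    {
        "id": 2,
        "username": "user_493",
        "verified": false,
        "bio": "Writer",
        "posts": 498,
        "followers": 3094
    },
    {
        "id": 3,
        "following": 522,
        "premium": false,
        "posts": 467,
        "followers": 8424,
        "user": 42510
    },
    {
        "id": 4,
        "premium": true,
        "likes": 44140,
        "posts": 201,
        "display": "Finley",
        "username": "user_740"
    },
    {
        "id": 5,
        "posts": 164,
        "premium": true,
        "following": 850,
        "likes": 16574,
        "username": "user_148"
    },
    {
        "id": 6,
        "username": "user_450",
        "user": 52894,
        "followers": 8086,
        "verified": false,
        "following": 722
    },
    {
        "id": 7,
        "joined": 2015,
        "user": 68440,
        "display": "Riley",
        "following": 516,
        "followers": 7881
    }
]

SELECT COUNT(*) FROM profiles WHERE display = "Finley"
1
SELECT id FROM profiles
[1, 2, 3, 4, 5, 6, 7]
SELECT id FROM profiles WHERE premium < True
[3]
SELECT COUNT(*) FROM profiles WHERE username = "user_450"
1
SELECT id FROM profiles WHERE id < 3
[1, 2]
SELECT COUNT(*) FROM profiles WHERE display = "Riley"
1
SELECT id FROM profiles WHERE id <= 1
[1]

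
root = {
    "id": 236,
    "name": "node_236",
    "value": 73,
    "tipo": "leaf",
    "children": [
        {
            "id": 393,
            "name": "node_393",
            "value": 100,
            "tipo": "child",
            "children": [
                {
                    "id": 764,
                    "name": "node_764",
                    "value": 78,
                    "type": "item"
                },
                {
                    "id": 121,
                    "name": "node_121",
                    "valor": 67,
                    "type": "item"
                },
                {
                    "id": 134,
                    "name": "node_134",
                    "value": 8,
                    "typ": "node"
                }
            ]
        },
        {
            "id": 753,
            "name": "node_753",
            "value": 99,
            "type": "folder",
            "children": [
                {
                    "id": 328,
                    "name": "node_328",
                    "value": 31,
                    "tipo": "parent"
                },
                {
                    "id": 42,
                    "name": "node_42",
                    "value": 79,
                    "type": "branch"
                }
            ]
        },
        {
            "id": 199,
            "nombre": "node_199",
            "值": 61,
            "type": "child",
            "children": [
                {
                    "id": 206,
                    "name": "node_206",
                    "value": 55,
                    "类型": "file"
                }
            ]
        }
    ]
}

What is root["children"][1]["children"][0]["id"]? 328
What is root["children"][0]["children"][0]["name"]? "node_764"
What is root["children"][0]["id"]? 393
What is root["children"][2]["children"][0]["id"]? 206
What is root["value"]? 73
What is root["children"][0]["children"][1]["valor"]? 67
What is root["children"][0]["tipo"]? "child"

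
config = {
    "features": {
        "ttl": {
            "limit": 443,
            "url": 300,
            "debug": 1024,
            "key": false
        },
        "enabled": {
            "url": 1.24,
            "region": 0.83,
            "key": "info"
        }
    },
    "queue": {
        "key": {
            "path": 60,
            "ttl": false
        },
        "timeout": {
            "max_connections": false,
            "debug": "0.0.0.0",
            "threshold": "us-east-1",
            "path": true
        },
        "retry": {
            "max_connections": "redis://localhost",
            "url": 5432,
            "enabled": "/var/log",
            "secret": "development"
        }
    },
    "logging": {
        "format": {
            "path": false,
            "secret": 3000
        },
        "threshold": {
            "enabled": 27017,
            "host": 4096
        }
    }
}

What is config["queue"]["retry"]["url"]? 5432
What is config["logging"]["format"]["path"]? False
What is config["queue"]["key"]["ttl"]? False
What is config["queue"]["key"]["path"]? 60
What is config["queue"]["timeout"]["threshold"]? "us-east-1"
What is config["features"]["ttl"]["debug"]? 1024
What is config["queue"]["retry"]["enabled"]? "/var/log"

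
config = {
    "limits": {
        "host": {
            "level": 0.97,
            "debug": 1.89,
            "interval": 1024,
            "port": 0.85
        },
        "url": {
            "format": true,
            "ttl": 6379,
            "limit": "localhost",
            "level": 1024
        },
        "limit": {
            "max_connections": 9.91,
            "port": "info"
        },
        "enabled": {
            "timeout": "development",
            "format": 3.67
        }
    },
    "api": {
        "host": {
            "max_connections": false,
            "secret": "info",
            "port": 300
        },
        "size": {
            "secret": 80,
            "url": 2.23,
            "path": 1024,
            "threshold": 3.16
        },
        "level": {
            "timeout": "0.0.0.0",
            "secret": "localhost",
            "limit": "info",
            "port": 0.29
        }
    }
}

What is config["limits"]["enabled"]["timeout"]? "development"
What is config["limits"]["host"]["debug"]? 1.89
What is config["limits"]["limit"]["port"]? "info"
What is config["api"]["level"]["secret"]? "localhost"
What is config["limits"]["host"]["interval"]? 1024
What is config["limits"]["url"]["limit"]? "localhost"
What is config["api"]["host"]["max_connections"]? False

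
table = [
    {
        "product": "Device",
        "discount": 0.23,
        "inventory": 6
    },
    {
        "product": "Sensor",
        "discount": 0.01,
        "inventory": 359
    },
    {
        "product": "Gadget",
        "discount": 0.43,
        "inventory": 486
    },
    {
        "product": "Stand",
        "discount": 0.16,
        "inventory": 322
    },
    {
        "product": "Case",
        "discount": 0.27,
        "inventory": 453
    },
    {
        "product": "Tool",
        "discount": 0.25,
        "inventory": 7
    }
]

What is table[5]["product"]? "Tool"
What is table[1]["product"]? "Sensor"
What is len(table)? 6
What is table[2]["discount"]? 0.43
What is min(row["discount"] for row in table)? 0.01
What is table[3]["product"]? "Stand"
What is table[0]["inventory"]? 6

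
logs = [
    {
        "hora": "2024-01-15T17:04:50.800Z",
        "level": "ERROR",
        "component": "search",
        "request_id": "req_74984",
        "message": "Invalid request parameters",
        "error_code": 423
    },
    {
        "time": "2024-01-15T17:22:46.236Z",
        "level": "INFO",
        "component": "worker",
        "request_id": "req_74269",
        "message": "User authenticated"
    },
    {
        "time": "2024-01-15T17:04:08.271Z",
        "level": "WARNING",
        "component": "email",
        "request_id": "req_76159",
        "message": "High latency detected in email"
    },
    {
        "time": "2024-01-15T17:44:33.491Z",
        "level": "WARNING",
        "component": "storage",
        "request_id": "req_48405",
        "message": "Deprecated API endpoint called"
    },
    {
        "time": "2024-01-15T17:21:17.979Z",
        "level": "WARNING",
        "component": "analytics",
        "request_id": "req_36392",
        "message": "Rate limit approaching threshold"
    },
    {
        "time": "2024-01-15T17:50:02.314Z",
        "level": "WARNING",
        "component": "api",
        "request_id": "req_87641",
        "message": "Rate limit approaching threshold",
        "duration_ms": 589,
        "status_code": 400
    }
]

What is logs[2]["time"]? "2024-01-15T17:04:08.271Z"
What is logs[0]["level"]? "ERROR"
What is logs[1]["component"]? "worker"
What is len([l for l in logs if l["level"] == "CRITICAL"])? 0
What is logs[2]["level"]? "WARNING"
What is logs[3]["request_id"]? "req_48405"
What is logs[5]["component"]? "api"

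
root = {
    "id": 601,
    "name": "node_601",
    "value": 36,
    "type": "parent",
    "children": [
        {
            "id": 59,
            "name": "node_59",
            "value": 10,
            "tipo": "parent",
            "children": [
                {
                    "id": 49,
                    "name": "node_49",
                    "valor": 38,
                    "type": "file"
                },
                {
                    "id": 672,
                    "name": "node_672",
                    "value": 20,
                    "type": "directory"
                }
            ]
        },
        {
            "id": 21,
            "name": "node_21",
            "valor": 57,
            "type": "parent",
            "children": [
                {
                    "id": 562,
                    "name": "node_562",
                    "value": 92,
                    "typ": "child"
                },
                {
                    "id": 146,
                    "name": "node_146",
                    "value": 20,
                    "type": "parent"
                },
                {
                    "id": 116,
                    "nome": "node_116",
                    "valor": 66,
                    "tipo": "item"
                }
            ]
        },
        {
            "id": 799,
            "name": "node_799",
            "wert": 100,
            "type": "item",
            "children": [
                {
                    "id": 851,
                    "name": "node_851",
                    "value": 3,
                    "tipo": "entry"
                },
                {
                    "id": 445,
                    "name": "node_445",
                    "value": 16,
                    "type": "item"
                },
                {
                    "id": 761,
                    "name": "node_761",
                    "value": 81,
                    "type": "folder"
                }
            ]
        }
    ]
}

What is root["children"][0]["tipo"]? "parent"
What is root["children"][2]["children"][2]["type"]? "folder"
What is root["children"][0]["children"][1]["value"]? 20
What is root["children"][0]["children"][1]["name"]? "node_672"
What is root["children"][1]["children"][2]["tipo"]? "item"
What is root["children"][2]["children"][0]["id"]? 851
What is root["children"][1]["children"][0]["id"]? 562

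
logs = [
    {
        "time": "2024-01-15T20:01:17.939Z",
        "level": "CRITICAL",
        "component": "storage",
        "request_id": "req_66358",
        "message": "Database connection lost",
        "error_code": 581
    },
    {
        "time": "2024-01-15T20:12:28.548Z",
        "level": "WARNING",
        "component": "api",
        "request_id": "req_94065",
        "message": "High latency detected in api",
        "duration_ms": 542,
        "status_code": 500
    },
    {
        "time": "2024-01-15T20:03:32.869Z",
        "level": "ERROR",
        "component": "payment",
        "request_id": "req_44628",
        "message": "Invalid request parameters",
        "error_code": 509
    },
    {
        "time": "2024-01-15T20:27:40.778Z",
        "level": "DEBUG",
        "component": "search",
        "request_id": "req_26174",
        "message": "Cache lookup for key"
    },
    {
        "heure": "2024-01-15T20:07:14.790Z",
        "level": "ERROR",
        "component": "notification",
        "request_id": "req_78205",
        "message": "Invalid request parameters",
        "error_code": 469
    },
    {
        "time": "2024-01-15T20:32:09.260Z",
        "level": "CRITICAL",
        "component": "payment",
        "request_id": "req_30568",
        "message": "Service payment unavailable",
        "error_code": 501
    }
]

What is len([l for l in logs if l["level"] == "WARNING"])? 1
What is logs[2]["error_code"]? 509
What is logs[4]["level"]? "ERROR"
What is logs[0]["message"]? "Database connection lost"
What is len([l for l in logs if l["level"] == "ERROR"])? 2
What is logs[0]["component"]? "storage"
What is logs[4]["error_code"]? 469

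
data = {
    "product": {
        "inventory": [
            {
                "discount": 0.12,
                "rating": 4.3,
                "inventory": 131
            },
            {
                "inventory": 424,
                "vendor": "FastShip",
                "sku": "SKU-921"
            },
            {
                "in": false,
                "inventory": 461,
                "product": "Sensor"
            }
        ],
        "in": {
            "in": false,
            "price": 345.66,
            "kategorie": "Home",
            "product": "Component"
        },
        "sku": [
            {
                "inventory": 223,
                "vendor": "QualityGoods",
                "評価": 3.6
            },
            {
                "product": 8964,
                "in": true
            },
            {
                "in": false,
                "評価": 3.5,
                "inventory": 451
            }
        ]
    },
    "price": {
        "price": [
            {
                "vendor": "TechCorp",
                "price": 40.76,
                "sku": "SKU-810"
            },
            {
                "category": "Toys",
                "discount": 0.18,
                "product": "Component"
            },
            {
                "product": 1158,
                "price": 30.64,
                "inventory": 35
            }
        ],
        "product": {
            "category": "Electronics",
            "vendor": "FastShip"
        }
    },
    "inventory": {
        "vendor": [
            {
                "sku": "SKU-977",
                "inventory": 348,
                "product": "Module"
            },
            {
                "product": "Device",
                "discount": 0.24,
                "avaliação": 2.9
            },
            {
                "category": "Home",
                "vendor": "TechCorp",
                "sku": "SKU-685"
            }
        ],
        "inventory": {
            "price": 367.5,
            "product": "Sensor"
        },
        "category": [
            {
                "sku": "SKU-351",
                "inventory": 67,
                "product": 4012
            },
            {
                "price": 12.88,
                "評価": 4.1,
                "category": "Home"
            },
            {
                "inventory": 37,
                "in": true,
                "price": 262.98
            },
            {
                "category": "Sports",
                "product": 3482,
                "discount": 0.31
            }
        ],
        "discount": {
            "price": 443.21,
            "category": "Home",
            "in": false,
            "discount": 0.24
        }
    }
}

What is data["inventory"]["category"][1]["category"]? "Home"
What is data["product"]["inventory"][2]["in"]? False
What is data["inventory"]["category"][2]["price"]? 262.98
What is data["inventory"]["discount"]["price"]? 443.21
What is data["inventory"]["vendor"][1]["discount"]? 0.24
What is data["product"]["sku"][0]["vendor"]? "QualityGoods"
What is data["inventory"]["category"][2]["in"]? True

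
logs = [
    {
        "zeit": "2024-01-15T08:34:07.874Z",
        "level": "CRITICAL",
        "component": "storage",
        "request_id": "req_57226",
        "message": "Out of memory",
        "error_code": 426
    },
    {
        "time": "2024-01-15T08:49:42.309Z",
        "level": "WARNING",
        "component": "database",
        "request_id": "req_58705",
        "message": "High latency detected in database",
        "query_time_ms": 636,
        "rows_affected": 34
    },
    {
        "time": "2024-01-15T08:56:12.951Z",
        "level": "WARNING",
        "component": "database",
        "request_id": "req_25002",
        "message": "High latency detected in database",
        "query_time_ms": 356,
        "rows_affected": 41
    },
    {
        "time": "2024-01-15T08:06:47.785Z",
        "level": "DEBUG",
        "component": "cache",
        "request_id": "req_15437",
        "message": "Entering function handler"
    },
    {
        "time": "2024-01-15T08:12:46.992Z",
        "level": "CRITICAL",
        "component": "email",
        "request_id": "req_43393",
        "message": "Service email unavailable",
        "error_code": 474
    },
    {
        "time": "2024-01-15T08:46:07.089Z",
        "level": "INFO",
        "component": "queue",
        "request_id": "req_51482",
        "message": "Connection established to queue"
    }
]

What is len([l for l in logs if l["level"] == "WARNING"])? 2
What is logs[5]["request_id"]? "req_51482"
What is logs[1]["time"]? "2024-01-15T08:49:42.309Z"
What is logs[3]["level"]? "DEBUG"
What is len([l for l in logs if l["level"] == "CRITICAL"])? 2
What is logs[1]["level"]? "WARNING"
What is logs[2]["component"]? "database"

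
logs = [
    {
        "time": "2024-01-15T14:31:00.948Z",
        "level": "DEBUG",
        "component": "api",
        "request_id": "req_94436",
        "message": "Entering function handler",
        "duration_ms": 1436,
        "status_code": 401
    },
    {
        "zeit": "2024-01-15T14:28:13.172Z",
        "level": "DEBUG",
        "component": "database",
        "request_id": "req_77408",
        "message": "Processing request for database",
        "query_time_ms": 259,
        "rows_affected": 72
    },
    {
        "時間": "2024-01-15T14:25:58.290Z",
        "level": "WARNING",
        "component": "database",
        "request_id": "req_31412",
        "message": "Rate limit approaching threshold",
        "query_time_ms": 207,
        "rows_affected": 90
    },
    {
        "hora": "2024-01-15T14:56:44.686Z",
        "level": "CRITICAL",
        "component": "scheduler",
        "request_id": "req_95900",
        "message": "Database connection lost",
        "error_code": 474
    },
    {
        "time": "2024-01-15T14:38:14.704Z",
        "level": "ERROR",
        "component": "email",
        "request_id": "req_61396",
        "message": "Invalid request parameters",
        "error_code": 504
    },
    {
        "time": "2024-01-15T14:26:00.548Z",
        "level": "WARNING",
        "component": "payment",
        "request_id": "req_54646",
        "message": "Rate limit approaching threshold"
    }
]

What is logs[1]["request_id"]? "req_77408"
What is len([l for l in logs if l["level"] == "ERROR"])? 1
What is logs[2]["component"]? "database"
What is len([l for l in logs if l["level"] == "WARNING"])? 2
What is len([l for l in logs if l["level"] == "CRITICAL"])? 1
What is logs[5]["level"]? "WARNING"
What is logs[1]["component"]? "database"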